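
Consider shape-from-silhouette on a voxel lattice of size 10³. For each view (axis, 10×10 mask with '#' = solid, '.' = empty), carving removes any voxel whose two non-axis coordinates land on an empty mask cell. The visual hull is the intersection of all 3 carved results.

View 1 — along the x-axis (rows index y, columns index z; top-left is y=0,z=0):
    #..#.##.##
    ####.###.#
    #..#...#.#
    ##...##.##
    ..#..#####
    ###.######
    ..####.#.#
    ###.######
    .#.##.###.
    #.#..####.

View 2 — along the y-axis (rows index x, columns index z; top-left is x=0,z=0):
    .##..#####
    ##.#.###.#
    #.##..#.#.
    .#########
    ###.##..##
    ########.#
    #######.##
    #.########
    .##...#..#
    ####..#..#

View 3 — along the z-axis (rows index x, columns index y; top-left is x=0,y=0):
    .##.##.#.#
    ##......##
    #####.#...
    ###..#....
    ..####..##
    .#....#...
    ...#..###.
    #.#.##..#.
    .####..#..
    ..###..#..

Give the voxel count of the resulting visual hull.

|visual hull| = 216

full grid |V| = 1000
after view 1 [x-axis, 66 of 100 cells solid] → remaining = 660
after view 2 [y-axis, 72 of 100 cells solid] → remaining = 480
after view 3 [z-axis, 46 of 100 cells solid] → remaining = 216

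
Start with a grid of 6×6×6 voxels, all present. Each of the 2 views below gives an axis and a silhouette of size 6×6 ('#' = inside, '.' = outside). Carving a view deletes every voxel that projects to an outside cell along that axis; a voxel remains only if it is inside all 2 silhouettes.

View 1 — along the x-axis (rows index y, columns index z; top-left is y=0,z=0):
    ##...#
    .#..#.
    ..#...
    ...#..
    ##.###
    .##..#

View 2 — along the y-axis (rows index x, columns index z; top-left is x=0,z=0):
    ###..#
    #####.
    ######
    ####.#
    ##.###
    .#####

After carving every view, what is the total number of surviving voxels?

before carving: 216 voxels (6×6×6)
[1] x-view keeps 15 columns → grid now 90
[2] y-view keeps 30 columns → grid now 77

77 voxels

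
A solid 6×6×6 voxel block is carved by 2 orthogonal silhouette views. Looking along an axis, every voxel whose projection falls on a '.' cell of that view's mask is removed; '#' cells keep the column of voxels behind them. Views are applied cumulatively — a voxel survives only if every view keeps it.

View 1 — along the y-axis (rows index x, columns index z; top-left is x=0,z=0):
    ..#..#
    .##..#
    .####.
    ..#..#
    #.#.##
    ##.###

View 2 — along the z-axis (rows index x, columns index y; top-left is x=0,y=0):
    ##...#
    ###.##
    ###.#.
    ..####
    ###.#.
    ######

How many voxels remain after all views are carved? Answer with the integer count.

start: 6×6×6 = 216 voxels
after view 1 [y-axis, 20 of 36 cells solid] → remaining = 120
after view 2 [z-axis, 26 of 36 cells solid] → remaining = 91

91 voxels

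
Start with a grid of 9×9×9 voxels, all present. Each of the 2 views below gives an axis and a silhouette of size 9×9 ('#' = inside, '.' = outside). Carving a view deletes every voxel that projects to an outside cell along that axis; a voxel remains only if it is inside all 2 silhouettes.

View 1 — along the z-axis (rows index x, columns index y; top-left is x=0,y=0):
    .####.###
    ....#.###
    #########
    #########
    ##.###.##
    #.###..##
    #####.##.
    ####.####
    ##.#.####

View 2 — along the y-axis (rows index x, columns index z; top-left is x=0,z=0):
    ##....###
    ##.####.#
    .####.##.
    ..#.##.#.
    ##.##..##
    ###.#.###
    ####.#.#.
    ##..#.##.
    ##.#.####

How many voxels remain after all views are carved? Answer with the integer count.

full grid |V| = 729
step 1: project along z, AND mask (64/81) → |grid| = 576
step 2: project along y, AND mask (53/81) → |grid| = 368

remaining voxels: 368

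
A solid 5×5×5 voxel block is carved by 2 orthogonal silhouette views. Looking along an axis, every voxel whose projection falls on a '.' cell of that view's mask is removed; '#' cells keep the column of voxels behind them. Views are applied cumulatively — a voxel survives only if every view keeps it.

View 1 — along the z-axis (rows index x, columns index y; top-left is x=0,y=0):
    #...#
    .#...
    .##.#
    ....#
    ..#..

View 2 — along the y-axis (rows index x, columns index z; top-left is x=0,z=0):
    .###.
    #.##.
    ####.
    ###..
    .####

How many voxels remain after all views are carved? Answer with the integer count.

28 voxels

start: 5×5×5 = 125 voxels
  1. axis=2 (XY plane), |mask|=8  ⇒  voxels=40
  2. axis=1 (XZ plane), |mask|=17  ⇒  voxels=28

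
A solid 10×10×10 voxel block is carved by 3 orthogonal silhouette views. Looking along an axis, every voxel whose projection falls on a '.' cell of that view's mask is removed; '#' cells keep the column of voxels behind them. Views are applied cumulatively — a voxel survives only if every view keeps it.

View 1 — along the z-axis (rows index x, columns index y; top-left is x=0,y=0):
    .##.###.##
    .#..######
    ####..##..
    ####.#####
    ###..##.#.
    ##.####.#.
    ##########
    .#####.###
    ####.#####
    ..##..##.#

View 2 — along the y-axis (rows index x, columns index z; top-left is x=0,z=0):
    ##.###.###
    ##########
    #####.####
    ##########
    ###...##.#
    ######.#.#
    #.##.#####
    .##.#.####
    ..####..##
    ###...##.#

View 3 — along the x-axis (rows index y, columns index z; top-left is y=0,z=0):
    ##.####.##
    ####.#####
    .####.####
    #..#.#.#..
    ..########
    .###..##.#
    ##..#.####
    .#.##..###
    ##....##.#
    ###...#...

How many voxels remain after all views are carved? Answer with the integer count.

voxel count = 380

before carving: 1000 voxels (10×10×10)
  1. axis=2 (XY plane), |mask|=74  ⇒  voxels=740
  2. axis=1 (XZ plane), |mask|=78  ⇒  voxels=582
  3. axis=0 (YZ plane), |mask|=65  ⇒  voxels=380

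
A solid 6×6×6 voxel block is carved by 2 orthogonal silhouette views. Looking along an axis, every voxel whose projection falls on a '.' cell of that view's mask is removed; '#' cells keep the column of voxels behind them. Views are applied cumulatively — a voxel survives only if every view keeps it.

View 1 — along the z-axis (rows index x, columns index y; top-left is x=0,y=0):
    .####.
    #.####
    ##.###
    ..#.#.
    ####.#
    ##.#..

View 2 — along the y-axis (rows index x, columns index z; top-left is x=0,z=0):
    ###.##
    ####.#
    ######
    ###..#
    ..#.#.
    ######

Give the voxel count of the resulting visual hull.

initial block: 6^3 = 216
[1] z-view keeps 24 columns → grid now 144
[2] y-view keeps 28 columns → grid now 111

remaining voxels: 111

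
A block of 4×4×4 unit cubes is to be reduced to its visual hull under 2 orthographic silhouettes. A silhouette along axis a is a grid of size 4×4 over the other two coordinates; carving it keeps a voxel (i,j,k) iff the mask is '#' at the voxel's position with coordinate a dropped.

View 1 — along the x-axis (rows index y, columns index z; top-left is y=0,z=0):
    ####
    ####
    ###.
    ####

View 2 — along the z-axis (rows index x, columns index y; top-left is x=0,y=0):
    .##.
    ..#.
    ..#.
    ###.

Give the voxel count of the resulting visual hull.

remaining voxels: 24

start: 4×4×4 = 64 voxels
[1] x-view keeps 15 columns → grid now 60
[2] z-view keeps 7 columns → grid now 24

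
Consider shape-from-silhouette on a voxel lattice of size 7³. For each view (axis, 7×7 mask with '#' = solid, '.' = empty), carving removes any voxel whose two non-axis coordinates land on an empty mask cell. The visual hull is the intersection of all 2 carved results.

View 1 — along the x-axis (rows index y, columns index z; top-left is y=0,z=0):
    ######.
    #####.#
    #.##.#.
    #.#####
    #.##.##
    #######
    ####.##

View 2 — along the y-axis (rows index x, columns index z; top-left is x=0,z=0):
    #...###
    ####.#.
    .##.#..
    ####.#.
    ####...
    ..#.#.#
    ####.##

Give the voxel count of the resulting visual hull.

176 voxels

start: 7×7×7 = 343 voxels
step 1: project along x, AND mask (40/49) → |grid| = 280
step 2: project along y, AND mask (30/49) → |grid| = 176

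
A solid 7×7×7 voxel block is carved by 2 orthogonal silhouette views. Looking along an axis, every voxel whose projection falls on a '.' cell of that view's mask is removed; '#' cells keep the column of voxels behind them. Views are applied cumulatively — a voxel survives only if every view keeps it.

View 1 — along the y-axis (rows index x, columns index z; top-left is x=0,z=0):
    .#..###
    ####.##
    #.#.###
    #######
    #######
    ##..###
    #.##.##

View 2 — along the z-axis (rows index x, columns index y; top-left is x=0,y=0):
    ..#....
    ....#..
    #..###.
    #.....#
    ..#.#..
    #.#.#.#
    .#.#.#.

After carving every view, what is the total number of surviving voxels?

remaining voxels: 93

before carving: 343 voxels (7×7×7)
[1] y-view keeps 39 columns → grid now 273
[2] z-view keeps 17 columns → grid now 93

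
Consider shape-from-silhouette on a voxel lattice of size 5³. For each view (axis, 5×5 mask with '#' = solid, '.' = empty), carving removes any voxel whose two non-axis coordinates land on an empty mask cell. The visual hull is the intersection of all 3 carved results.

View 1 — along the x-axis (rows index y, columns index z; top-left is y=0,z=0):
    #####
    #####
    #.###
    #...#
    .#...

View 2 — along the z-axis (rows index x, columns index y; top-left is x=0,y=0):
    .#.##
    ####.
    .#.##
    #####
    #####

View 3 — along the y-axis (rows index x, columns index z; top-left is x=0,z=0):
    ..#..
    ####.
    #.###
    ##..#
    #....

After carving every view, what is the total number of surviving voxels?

34 voxels

start: 5×5×5 = 125 voxels
  1. axis=0 (YZ plane), |mask|=17  ⇒  voxels=85
  2. axis=2 (XY plane), |mask|=20  ⇒  voxels=66
  3. axis=1 (XZ plane), |mask|=13  ⇒  voxels=34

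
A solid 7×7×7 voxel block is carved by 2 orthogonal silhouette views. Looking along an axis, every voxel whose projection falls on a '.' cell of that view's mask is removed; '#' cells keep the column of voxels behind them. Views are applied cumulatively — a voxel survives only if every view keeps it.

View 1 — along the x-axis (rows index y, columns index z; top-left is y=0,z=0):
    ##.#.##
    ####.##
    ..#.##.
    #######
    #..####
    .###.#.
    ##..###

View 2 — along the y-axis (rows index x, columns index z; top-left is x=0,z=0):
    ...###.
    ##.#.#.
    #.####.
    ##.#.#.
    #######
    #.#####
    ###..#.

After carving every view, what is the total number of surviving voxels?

voxel count = 171

full grid |V| = 343
[1] x-view keeps 35 columns → grid now 245
[2] y-view keeps 33 columns → grid now 171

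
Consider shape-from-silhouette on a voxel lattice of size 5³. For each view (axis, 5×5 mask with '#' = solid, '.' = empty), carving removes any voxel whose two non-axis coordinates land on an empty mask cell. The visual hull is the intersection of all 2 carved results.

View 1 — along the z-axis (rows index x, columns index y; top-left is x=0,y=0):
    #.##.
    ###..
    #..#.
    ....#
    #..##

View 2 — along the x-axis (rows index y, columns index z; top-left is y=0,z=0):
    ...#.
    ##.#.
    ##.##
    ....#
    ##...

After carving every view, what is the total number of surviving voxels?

|visual hull| = 22

before carving: 125 voxels (5×5×5)
carve view 1 (along z, XY-mask fill 12/25): 60 voxels remain
carve view 2 (along x, YZ-mask fill 11/25): 22 voxels remain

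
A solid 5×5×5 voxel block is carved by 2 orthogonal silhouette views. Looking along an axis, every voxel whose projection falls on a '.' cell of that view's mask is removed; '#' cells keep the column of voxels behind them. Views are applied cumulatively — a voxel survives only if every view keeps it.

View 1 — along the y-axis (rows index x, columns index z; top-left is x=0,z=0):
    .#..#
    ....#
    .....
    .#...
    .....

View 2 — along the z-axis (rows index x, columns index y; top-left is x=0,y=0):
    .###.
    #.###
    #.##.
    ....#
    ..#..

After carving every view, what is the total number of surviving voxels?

voxel count = 11

before carving: 125 voxels (5×5×5)
carve view 1 (along y, XZ-mask fill 4/25): 20 voxels remain
carve view 2 (along z, XY-mask fill 12/25): 11 voxels remain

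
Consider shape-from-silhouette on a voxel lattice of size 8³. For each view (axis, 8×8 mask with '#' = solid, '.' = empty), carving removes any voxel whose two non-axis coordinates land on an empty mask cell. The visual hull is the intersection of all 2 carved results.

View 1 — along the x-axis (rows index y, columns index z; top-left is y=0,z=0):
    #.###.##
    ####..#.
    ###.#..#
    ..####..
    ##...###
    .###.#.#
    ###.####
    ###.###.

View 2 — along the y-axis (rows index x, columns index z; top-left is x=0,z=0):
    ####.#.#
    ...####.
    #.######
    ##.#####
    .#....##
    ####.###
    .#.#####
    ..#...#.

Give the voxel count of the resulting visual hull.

remaining voxels: 221

full grid |V| = 512
[1] x-view keeps 43 columns → grid now 344
[2] y-view keeps 42 columns → grid now 221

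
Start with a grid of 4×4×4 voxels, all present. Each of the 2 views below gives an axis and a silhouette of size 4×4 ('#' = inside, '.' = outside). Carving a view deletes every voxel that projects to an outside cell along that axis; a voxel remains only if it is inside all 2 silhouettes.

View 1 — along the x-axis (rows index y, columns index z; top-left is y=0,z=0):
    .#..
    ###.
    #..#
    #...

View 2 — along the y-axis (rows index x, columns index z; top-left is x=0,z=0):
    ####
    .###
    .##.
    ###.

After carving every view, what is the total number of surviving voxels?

initial block: 4^3 = 64
step 1: project along x, AND mask (7/16) → |grid| = 28
step 2: project along y, AND mask (12/16) → |grid| = 20

20 voxels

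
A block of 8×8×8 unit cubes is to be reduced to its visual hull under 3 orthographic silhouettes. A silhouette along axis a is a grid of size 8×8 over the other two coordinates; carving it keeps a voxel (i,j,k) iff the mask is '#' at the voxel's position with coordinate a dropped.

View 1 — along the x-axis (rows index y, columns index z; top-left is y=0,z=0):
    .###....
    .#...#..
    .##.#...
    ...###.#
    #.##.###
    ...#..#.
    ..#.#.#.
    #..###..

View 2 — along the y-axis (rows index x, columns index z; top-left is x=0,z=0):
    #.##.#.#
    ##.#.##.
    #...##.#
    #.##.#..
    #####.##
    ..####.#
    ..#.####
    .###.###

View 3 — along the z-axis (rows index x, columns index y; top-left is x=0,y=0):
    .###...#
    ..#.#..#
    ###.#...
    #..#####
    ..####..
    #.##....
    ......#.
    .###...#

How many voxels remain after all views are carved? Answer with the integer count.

67 voxels

before carving: 512 voxels (8×8×8)
V1 x: intersect with YZ mask (27 set) -- 216 left
V2 y: intersect with XZ mask (41 set) -- 141 left
V3 z: intersect with XY mask (29 set) -- 67 left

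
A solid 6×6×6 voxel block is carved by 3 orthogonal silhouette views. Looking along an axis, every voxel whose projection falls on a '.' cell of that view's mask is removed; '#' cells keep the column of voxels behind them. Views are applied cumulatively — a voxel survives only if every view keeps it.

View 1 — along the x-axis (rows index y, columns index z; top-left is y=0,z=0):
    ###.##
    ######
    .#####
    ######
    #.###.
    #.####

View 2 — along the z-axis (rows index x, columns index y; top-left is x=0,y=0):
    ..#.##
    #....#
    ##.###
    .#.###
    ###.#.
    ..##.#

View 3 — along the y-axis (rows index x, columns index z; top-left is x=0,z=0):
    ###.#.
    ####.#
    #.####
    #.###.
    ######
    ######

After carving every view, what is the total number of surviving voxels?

|visual hull| = 92

start: 6×6×6 = 216 voxels
carve view 1 (along x, YZ-mask fill 31/36): 186 voxels remain
carve view 2 (along z, XY-mask fill 21/36): 107 voxels remain
carve view 3 (along y, XZ-mask fill 30/36): 92 voxels remain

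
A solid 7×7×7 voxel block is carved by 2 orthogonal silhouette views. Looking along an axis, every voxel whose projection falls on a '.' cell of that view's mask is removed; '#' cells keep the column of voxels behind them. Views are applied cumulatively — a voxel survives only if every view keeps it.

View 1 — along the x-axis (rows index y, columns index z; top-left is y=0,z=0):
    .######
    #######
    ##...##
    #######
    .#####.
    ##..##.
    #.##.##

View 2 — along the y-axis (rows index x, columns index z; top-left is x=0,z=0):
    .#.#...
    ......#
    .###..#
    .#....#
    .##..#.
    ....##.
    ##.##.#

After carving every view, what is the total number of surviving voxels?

|visual hull| = 104

start: 7×7×7 = 343 voxels
V1 x: intersect with YZ mask (38 set) -- 266 left
V2 y: intersect with XZ mask (19 set) -- 104 left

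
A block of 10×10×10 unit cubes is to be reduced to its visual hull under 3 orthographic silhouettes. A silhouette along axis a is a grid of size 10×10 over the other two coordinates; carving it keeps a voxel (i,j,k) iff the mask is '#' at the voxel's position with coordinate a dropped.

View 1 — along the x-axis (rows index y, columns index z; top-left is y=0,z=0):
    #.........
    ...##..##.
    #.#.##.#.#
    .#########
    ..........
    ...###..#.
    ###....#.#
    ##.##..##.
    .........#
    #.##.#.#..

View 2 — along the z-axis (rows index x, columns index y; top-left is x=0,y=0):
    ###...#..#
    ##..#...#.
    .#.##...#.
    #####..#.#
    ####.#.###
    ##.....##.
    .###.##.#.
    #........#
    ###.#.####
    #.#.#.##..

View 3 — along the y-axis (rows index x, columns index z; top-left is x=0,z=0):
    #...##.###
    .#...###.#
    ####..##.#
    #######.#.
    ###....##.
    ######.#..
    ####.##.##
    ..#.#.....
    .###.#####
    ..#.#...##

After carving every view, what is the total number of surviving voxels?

voxel count = 126

before carving: 1000 voxels (10×10×10)
  1. axis=0 (YZ plane), |mask|=41  ⇒  voxels=410
  2. axis=2 (XY plane), |mask|=53  ⇒  voxels=201
  3. axis=1 (XZ plane), |mask|=60  ⇒  voxels=126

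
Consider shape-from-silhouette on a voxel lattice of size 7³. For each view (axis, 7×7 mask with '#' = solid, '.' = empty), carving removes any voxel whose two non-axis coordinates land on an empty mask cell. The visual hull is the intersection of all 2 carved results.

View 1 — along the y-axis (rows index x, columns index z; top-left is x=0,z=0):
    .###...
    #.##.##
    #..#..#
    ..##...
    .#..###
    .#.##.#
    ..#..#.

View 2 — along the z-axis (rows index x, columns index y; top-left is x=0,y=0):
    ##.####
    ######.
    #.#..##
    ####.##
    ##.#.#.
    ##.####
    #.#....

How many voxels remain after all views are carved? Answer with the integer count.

|visual hull| = 116

before carving: 343 voxels (7×7×7)
[1] y-view keeps 23 columns → grid now 161
[2] z-view keeps 34 columns → grid now 116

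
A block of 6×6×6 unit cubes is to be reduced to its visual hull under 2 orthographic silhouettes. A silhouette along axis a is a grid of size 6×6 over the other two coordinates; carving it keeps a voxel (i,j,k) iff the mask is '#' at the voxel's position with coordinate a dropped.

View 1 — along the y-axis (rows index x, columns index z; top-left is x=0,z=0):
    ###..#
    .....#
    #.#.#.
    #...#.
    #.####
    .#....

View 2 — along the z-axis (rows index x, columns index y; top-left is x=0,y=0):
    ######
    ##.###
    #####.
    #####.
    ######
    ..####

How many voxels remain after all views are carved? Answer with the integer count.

remaining voxels: 88

start: 6×6×6 = 216 voxels
[1] y-view keeps 16 columns → grid now 96
[2] z-view keeps 31 columns → grid now 88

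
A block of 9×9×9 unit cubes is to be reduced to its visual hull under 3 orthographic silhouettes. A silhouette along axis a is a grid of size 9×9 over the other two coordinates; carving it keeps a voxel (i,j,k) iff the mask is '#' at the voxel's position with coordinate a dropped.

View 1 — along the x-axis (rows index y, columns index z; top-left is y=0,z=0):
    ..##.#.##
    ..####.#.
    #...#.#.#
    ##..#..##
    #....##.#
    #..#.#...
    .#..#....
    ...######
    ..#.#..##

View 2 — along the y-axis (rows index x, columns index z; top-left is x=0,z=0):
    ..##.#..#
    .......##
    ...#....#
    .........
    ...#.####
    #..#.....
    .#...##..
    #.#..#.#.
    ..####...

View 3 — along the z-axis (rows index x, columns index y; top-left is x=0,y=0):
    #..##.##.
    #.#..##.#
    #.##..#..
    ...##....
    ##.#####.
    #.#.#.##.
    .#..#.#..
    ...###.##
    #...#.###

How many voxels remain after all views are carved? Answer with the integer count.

voxel count = 66

start: 9×9×9 = 729 voxels
step 1: project along x, AND mask (38/81) → |grid| = 342
step 2: project along y, AND mask (26/81) → |grid| = 115
step 3: project along z, AND mask (41/81) → |grid| = 66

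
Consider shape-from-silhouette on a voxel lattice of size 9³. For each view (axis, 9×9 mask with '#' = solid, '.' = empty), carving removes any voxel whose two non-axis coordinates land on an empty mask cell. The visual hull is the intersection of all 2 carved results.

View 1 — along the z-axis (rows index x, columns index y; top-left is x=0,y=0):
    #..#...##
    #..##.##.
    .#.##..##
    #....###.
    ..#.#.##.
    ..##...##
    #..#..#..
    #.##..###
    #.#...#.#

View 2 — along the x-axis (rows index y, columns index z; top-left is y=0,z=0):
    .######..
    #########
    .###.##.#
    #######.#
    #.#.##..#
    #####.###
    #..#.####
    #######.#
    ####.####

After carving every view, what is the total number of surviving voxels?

remaining voxels: 272

before carving: 729 voxels (9×9×9)
V1 z: intersect with XY mask (39 set) -- 351 left
V2 x: intersect with YZ mask (64 set) -- 272 left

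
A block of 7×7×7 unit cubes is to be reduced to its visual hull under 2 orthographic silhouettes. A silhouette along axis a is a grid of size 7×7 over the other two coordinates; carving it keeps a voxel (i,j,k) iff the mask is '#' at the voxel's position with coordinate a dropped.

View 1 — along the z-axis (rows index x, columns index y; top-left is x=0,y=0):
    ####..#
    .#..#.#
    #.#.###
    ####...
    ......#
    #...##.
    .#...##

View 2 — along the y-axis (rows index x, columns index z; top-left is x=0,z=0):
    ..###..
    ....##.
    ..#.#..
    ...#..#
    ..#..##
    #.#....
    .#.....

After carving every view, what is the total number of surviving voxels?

|visual hull| = 51

before carving: 343 voxels (7×7×7)
  1. axis=2 (XY plane), |mask|=24  ⇒  voxels=168
  2. axis=1 (XZ plane), |mask|=15  ⇒  voxels=51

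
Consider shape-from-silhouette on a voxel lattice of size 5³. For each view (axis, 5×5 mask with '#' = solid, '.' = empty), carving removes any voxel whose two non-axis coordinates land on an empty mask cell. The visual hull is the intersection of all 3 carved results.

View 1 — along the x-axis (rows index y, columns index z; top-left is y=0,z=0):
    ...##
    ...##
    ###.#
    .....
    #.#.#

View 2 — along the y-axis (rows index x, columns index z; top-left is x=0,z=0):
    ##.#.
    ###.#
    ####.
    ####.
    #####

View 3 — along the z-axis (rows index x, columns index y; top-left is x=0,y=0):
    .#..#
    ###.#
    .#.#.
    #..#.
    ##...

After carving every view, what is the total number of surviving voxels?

voxel count = 17

before carving: 125 voxels (5×5×5)
V1 x: intersect with YZ mask (11 set) -- 55 left
V2 y: intersect with XZ mask (20 set) -- 39 left
V3 z: intersect with XY mask (12 set) -- 17 left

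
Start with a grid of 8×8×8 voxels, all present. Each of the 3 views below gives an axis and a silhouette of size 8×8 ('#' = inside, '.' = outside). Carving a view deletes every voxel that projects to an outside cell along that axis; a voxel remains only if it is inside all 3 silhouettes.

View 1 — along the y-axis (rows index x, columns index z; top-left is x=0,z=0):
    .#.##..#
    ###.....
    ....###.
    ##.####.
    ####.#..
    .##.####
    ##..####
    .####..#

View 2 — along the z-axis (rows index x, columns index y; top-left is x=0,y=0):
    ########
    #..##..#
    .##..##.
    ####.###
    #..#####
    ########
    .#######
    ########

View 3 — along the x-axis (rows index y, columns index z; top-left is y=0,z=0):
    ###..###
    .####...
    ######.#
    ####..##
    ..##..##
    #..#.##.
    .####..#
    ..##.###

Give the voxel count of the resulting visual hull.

voxel count = 160

before carving: 512 voxels (8×8×8)
[1] y-view keeps 38 columns → grid now 304
[2] z-view keeps 52 columns → grid now 258
[3] x-view keeps 41 columns → grid now 160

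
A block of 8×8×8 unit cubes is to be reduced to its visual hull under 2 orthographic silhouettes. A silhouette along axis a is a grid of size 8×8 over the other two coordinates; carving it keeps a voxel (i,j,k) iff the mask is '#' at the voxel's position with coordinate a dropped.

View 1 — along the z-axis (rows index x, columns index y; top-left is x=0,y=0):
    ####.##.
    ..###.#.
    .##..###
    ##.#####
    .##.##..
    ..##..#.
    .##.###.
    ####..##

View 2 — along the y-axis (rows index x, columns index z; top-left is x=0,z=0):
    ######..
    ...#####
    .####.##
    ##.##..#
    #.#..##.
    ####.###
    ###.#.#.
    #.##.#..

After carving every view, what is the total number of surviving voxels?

start: 8×8×8 = 512 voxels
V1 z: intersect with XY mask (40 set) -- 320 left
V2 y: intersect with XZ mask (42 set) -- 207 left

|visual hull| = 207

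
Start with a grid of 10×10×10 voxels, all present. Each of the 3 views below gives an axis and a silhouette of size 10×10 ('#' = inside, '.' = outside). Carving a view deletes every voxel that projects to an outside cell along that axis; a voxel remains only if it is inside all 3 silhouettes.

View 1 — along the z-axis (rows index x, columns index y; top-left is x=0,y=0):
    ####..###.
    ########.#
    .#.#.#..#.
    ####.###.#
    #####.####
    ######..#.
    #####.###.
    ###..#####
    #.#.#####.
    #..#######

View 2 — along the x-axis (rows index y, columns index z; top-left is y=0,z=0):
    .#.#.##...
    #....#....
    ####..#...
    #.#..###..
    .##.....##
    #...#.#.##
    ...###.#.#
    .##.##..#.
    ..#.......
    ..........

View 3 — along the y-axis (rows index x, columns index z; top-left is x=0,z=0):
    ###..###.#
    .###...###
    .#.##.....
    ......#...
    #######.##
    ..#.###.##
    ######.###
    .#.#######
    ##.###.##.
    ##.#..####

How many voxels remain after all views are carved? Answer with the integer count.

initial block: 10^3 = 1000
carve view 1 (along z, XY-mask fill 75/100): 750 voxels remain
carve view 2 (along x, YZ-mask fill 36/100): 279 voxels remain
carve view 3 (along y, XZ-mask fill 63/100): 176 voxels remain

voxel count = 176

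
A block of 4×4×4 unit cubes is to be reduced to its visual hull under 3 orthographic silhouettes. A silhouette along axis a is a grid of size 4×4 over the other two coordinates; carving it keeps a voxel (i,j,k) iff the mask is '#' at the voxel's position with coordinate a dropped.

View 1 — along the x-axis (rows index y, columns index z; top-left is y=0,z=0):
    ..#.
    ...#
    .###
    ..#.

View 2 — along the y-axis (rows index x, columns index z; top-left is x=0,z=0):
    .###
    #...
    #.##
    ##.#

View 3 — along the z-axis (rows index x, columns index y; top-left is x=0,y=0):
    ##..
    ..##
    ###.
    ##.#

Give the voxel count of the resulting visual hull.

initial block: 4^3 = 64
carve view 1 (along x, YZ-mask fill 6/16): 24 voxels remain
carve view 2 (along y, XZ-mask fill 10/16): 14 voxels remain
carve view 3 (along z, XY-mask fill 10/16): 7 voxels remain

7 voxels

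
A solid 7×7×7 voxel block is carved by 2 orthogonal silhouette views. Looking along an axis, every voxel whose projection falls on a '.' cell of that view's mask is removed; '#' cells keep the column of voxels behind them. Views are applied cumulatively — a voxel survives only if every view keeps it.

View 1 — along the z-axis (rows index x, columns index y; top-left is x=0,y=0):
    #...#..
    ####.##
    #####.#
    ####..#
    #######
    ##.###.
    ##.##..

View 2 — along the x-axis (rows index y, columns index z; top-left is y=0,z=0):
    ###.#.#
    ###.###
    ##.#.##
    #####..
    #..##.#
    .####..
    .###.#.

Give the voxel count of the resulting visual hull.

before carving: 343 voxels (7×7×7)
[1] z-view keeps 35 columns → grid now 245
[2] x-view keeps 33 columns → grid now 169

remaining voxels: 169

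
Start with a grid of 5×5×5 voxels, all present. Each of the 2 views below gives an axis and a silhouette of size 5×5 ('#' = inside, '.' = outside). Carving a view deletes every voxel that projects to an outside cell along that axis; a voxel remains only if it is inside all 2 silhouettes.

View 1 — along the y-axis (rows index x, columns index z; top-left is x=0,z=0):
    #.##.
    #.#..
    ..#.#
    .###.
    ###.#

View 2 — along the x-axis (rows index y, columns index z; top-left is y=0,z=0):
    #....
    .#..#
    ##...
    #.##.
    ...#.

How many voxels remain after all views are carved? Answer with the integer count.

remaining voxels: 24

before carving: 125 voxels (5×5×5)
after view 1 [y-axis, 14 of 25 cells solid] → remaining = 70
after view 2 [x-axis, 9 of 25 cells solid] → remaining = 24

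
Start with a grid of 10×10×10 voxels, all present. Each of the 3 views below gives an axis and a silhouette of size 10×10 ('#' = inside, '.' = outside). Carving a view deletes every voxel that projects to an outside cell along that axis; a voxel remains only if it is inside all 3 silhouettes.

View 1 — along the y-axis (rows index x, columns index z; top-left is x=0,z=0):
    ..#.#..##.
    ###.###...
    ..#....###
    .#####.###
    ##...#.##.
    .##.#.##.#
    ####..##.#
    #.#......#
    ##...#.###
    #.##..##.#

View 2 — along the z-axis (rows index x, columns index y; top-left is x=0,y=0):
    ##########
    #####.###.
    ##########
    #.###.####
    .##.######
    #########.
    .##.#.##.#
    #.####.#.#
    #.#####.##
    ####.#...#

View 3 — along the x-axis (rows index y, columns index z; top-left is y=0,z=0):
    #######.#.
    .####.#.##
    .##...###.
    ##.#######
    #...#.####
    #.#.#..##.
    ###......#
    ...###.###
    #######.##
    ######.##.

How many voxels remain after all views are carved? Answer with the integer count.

before carving: 1000 voxels (10×10×10)
V1 y: intersect with XZ mask (55 set) -- 550 left
V2 z: intersect with XY mask (80 set) -- 433 left
V3 x: intersect with YZ mask (67 set) -- 288 left

remaining voxels: 288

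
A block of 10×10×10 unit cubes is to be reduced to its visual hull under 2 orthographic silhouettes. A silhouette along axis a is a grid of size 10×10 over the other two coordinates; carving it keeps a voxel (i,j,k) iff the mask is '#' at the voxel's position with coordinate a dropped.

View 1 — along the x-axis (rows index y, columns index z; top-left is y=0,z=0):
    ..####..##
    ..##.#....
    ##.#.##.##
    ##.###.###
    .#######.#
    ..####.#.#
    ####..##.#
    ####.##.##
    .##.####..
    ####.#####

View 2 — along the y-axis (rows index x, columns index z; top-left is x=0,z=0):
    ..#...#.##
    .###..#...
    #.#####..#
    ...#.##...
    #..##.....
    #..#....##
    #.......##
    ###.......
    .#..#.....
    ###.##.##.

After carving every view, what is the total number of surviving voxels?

before carving: 1000 voxels (10×10×10)
step 1: project along x, AND mask (68/100) → |grid| = 680
step 2: project along y, AND mask (40/100) → |grid| = 272

272 voxels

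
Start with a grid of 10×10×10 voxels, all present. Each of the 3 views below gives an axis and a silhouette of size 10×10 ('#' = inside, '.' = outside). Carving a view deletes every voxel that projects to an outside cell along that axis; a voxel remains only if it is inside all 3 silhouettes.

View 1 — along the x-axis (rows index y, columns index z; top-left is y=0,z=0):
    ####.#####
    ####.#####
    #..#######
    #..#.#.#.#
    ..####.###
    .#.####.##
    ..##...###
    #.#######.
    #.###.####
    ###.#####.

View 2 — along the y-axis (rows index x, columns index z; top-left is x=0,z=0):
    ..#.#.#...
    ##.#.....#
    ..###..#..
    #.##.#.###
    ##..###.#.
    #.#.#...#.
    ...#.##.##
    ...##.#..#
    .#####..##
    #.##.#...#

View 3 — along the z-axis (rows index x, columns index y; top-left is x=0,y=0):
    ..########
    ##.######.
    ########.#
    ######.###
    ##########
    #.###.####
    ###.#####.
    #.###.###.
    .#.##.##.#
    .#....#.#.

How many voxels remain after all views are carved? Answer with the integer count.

before carving: 1000 voxels (10×10×10)
V1 x: intersect with YZ mask (74 set) -- 740 left
V2 y: intersect with XZ mask (49 set) -- 367 left
V3 z: intersect with XY mask (76 set) -- 280 left

remaining voxels: 280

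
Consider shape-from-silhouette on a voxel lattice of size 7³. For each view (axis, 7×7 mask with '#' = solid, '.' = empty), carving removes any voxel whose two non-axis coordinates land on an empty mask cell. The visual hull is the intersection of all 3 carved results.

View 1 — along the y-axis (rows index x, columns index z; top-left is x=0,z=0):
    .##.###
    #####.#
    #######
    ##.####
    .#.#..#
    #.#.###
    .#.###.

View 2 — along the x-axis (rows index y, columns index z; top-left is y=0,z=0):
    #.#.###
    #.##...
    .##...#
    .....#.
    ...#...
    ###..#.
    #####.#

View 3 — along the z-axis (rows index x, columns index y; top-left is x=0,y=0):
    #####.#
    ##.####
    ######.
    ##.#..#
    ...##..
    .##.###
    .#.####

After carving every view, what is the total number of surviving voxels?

remaining voxels: 79

start: 7×7×7 = 343 voxels
after view 1 [y-axis, 36 of 49 cells solid] → remaining = 252
after view 2 [x-axis, 23 of 49 cells solid] → remaining = 114
after view 3 [z-axis, 34 of 49 cells solid] → remaining = 79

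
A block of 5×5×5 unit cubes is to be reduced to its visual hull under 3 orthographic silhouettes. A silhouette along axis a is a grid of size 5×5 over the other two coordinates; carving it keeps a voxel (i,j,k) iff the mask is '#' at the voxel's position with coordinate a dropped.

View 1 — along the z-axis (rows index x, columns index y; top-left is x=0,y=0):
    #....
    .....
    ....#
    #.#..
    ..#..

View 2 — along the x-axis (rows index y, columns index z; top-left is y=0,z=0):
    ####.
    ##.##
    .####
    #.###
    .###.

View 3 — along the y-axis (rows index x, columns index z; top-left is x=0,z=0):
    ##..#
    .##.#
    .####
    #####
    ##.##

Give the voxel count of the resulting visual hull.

remaining voxels: 16

start: 5×5×5 = 125 voxels
V1 z: intersect with XY mask (5 set) -- 25 left
V2 x: intersect with YZ mask (19 set) -- 19 left
V3 y: intersect with XZ mask (19 set) -- 16 left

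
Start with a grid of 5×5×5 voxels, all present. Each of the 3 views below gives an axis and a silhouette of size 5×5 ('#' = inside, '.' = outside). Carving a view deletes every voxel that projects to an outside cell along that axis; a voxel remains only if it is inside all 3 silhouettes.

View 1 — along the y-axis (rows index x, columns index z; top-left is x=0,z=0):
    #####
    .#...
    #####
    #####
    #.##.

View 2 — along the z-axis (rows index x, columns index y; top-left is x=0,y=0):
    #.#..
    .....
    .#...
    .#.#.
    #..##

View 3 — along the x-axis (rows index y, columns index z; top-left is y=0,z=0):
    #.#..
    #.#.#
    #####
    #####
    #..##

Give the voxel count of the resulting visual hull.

full grid |V| = 125
V1 y: intersect with XZ mask (19 set) -- 95 left
V2 z: intersect with XY mask (8 set) -- 34 left
V3 x: intersect with YZ mask (18 set) -- 25 left

remaining voxels: 25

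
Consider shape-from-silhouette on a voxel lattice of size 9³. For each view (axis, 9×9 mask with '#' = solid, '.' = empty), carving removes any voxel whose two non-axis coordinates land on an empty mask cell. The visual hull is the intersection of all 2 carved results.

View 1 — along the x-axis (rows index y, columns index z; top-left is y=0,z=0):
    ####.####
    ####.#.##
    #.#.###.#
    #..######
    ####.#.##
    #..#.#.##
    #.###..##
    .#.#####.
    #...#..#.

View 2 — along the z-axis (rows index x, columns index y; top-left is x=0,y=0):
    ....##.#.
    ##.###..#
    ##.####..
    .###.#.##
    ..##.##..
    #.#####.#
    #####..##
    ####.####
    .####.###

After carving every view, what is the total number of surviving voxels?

remaining voxels: 329

before carving: 729 voxels (9×9×9)
after view 1 [x-axis, 55 of 81 cells solid] → remaining = 495
after view 2 [z-axis, 54 of 81 cells solid] → remaining = 329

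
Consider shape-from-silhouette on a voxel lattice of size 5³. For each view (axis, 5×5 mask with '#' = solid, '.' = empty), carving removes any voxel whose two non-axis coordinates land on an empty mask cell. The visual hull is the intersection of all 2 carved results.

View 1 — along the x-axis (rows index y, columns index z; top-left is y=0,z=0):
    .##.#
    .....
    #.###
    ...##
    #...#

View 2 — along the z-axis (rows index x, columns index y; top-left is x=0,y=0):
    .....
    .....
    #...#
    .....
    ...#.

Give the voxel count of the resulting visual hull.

voxel count = 7

start: 5×5×5 = 125 voxels
[1] x-view keeps 11 columns → grid now 55
[2] z-view keeps 3 columns → grid now 7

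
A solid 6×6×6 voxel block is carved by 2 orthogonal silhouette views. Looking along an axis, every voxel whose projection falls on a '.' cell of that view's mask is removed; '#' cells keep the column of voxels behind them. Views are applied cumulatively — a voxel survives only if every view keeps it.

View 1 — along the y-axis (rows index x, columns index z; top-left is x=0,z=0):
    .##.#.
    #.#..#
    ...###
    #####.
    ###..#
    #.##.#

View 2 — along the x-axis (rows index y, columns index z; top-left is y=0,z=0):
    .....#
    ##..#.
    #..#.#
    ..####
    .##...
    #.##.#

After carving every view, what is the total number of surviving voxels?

start: 6×6×6 = 216 voxels
step 1: project along y, AND mask (22/36) → |grid| = 132
step 2: project along x, AND mask (17/36) → |grid| = 64

remaining voxels: 64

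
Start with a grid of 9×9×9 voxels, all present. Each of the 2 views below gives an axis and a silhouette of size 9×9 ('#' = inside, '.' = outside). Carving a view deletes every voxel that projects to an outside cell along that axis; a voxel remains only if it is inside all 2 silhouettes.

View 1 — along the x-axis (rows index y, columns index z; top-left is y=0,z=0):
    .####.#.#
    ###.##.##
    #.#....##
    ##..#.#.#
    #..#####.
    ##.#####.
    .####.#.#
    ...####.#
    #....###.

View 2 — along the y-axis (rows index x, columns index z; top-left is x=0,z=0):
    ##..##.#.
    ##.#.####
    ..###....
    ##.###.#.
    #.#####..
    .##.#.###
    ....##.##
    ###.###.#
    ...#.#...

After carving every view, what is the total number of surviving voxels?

initial block: 9^3 = 729
[1] x-view keeps 50 columns → grid now 450
[2] y-view keeps 46 columns → grid now 257

voxel count = 257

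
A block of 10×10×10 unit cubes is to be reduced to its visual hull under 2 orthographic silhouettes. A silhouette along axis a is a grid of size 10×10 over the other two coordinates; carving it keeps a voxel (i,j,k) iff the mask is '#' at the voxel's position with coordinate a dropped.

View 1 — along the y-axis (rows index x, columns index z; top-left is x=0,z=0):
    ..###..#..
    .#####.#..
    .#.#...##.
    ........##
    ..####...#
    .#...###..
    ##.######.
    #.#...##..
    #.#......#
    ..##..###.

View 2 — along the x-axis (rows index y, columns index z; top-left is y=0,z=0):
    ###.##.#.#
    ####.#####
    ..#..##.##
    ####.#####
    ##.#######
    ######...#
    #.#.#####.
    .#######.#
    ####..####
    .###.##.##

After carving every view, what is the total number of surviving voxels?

|visual hull| = 341

initial block: 10^3 = 1000
carve view 1 (along y, XZ-mask fill 45/100): 450 voxels remain
carve view 2 (along x, YZ-mask fill 76/100): 341 voxels remain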